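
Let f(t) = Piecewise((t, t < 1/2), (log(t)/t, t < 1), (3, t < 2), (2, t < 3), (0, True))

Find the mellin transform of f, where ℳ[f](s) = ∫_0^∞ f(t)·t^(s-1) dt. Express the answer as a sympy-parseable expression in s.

(2*2**(2*s)*(s + 1)*(s**2 - 2*s + 1) - 2*2**s*s*(s + 1) - 6*2**s*(s + 1)*(s**2 - 2*s + 1) + 4*6**s*(s + 1)*(s**2 - 2*s + 1) + 4*s**2*(s + 1)*log(2) - 4*s*(s + 1)*log(2) + 4*s*(s + 1) + s*(s**2 - 2*s + 1))/(2*2**s*s*(s + 1)*(s**2 - 2*s + 1))
  Re(s) > -1

split f at 1/2, 1, 2: ℳ[f](s) collects 4 kernel integrals
∫ t·t^(s-1) over [0, 1/2)
[1/2, 1) adds the kernel integral of log(t)/t
on [1, 2) integrate f = 3 against the kernel
∫ 2·t^(s-1) over [2, 3)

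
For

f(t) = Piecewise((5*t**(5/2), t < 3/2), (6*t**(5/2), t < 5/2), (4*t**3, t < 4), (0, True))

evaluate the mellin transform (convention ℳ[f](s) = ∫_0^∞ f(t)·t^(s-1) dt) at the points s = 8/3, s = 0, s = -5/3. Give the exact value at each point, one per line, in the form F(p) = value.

F(8/3) = -9375*2**(1/3)*5**(2/3)/272 - 729*2**(5/6)*3**(1/6)/992 + 28125*2**(5/6)*5**(1/6)/496 + 24576*2**(1/3)/17
F(0) = -9*sqrt(6)/20 + 15*sqrt(10)/2 + 129/2
F(-5/3) = -15*2**(2/3)*5**(1/3)/4 - 3*2**(1/6)*3**(5/6)/5 + 18*2**(1/6)*5**(5/6)/5 + 12*2**(2/3)

summing 3 kernel integrals split by 3/2, 5/2 yields ℳ[f](s)
∫ over [0, 3/2) of 5*t**(5/2)·t^(s-1) joins the sum
the [3/2, 5/2) slice contributes ∫ 6*t**(5/2)·t^(s-1) dt
on [5/2, 4) integrate f = 4*t**3 against the kernel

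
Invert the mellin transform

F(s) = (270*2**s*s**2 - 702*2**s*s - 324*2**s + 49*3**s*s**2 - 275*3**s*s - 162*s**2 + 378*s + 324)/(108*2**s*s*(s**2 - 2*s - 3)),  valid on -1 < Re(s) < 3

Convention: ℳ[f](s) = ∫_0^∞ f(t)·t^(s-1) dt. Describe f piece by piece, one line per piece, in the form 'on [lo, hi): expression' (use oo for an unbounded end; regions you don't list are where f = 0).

linearity at 1/2, 1, 3/2 turns ℳ[f](s) into 4 summed integrals
the [0, 1/2) slice contributes ∫ t·t^(s-1) dt
for t in [1/2, 1): the term is ∫ (2*t + 1)·t^(s-1)
segment [1, 3/2) carries t/2; integrate it
the [3/2, ∞) slice contributes ∫ t**(-3)·t^(s-1) dt

on [0, 1/2): t
on [1/2, 1): 2*t + 1
on [1, 3/2): t/2
on [3/2, oo): t**(-3)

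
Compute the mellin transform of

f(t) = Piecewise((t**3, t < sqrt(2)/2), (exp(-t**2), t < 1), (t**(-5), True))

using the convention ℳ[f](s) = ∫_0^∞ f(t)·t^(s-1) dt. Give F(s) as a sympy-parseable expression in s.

back out the power substitution: t**(3/2) on [0, 1/2); exp(-t) on [1/2, 1); t**(-5/2) on [1, ∞)
treat the 3 regions marked off by sqrt(2)/2, 1 separately and sum
segment [0, sqrt(2)/2) carries t**3; integrate it
the [sqrt(2)/2, 1) slice contributes ∫ exp(-t**2)·t^(s-1) dt
for t in [1, ∞): the term is ∫ t**(-5)·t^(s-1)

(2*2**(s/2)*(s - 5)*(s + 3)*uppergamma(s/2, 1/2) - 2*2**(s/2)*(s - 5)*(s + 3)*uppergamma(s/2, 1) - 4*2**(s/2)*(s + 3) + sqrt(2)*(s - 5))/(4*2**(s/2)*(s - 5)*(s + 3))
  -3 < Re(s) < 5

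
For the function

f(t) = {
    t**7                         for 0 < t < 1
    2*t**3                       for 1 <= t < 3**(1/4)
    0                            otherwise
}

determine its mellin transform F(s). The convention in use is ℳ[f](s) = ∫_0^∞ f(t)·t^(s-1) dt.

(2*3**(s/4 + 3/4)*(s + 7) - s - 11)/((s + 3)*(s + 7))
  Re(s) > -7

remove the shared t-power first: t**6 on [0, 1); 2*t**2 on [1, 3**(1/4))
invert the power substitution to get t**3 on [0, 1); 2*t on [1, sqrt(3))
remove the power substitution first: t**(3/2) on [0, 1); 2*sqrt(t) on [1, 3)
slice at 1, transform all 2 pieces, and sum them
segment [0, 1) carries t**7; integrate it
[1, 3**(1/4)) adds the kernel integral of 2*t**3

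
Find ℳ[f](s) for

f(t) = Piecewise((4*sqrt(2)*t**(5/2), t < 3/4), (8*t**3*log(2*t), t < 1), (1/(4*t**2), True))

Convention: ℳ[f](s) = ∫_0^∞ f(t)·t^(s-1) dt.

strip the common scale on t: t**(5/2) on [0, 3/2); t**3*log(t) on [3/2, 2); t**(-2) on [2, ∞)
invert the shared t-power to get sqrt(t) on [0, 3/2); t*log(t) on [3/2, 2); t**(-4) on [2, ∞)
decompose at 3/4, 1; ℳ[f](s) sums the 3 pieces' integrals
for t in [0, 3/4): the term is ∫ 4*sqrt(2)*t**(5/2)·t^(s-1)
∫ over [3/4, 1) of 8*t**3*log(2*t)·t^(s-1) joins the sum
segment 1 to ∞ holds 1/(4*t**2); add its integral

(-64*2**(2*s)*(s - 2)*(2*s + 5) - 2*2**(2*s)*(2*s + 5)*(2*s + (s + 2)**2 + 5) + 3**s*(s - 2)*(s + 2)*(2*s + 5)*(-27*log(3) + 27*log(2)) + 3**s*(s - 2)*(2*s + 5)*(-27*log(3) + 27*log(2)) + 27*3**s*(s - 2)*(2*s + 5) + 18*3**s*sqrt(6)*(s - 2)*(2*s + (s + 2)**2 + 5) + 64*4**s*(s - 2)*(s + 2)*(2*s + 5)*log(2) + 64*4**s*(s - 2)*(2*s + 5)*log(2))/(8*2**(2*s)*(s - 2)*(2*s + 5)*(2*s + (s + 2)**2 + 5))
  -5/2 < Re(s) < 2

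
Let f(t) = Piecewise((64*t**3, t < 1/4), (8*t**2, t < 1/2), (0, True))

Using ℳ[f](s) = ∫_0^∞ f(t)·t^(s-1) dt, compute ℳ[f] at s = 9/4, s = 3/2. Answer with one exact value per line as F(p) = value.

F(9/4) = sqrt(2)*(13 + 336*2**(1/4))/5712
F(3/2) = 5/504 + sqrt(2)/7

the common scale on t comes off first: 8*t**3 on [0, 1/2); 2*t**2 on [1/2, 1)
strip the common scale on t: t**3 on [0, 1); t**2/2 on [1, 2)
reversing the shared t-power: t on [0, 1); 1/2 on [1, 2)
breakpoints 1/4: one integral from each of the 2 segments
∫ 64*t**3·t^(s-1) over [0, 1/4)
for t in [1/4, 1/2): the term is ∫ 8*t**2·t^(s-1)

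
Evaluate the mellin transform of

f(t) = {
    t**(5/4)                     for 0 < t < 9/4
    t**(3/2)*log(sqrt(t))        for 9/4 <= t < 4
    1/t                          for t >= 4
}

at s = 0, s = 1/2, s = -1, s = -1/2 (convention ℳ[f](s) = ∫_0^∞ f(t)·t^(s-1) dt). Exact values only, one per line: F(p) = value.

reversing the power substitution: t**(5/2) on [0, 3/2); t**3*log(t) on [3/2, 2); t**(-2) on [2, ∞)
reversing the shared t-power: sqrt(t) on [0, 3/2); t*log(t) on [3/2, 2); t**(-4) on [2, ∞)
f breaks at 9/4, 4 into 3 integrals to sum
over [0, 9/4), the kernel integral of t**(5/4) enters the sum
segment [9/4, 4) carries t**(3/2)*log(sqrt(t)); integrate it
segment [4, ∞) carries 1/t; integrate it

F(0) = -9*log(3)/4 - 7/9 + 9*sqrt(6)/10 + 91*log(2)/12
F(1/2) = -81*log(3)/32 - 47/128 + 27*sqrt(6)/28 + 337*log(2)/32
F(-1) = -31/32 + log(128/27) + 2*sqrt(6)
F(-1/2) = -9*log(3)/4 - 19/24 + sqrt(6) + 25*log(2)/4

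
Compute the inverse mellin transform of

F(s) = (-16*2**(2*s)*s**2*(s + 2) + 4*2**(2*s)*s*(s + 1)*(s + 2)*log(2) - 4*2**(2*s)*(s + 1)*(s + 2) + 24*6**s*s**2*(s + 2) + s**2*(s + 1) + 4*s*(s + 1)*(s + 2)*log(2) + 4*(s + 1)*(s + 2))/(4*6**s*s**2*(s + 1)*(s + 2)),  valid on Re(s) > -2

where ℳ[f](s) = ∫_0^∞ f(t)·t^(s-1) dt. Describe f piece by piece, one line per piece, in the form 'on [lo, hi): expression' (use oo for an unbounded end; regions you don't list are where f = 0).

on [0, 1/6): 9*t**2
on [1/6, 2/3): log(3*t)
on [2/3, 1): 6*t

undo the common scale on t: t**2 on [0, 1/2); log(t) on [1/2, 2); 2*t on [2, 3)
decompose at 1/6, 2/3; ℳ[f](s) sums the 3 pieces' integrals
on [0, 1/6) integrate f = 9*t**2 against the kernel
the [1/6, 2/3) slice contributes ∫ log(3*t)·t^(s-1) dt
[2/3, 1) adds the kernel integral of 6*t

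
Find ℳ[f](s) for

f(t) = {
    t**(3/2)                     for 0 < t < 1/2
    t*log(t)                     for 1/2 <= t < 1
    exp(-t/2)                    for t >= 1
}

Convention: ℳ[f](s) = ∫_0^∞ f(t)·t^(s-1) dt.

(2*2**(2*s)*(2*s + 3)*(s**2 + 2*s + 1)*uppergamma(s, 1/2) - 2*2**s*(2*s + 3) + s*(2*s + 3)*log(2) + 2*s + (2*s + 3)*log(2) + sqrt(2)*(s**2 + 2*s + 1) + 3)/(2*2**s*(2*s + 3)*(s**2 + 2*s + 1))
  Re(s) > -3/2

slice at 1/2, 1, transform all 3 pieces, and sum them
for t in [0, 1/2): the term is ∫ t**(3/2)·t^(s-1)
on [1/2, 1) integrate f = t*log(t) against the kernel
for t in [1, ∞): the term is ∫ exp(-t/2)·t^(s-1)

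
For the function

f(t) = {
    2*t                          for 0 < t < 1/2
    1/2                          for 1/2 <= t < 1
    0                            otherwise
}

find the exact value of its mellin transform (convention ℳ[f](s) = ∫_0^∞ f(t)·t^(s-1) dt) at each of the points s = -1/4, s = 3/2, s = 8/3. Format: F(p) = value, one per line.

F(-1/4) = -2 + 10*2**(1/4)/3
F(3/2) = sqrt(2)/60 + 1/3
F(8/3) = 15*2**(1/3)/1408 + 3/16

reversing the common scale on t: t on [0, 1); 1/2 on [1, 2)
along the cuts 1/2, ℳ[f](s) splits into 2 integrals
piece [0, 1/2): integrate 2*t against the kernel
the [1/2, 1) slice contributes ∫ 1/2·t^(s-1) dt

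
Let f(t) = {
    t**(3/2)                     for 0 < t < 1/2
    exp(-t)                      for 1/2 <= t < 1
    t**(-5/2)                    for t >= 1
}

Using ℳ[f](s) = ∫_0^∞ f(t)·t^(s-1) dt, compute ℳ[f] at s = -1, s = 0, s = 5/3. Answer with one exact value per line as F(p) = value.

summing 3 kernel integrals split by 1/2, 1 yields ℳ[f](s)
over [0, 1/2), the kernel integral of t**(3/2) enters the sum
∫ over [1/2, 1) of exp(-t)·t^(s-1) joins the sum
∫ over [1, ∞) of t**(-5/2)·t^(s-1) joins the sum

F(-1) = -expint(2, 1) + 2/7 + 2*expint(2, 1/2) + sqrt(2)
F(0) = Ei(-1) + sqrt(2)/6 + 2/5 - Ei(-1/2)
F(5/3) = -uppergamma(5/3, 1) + 3*2**(5/6)/152 + uppergamma(5/3, 1/2) + 6/5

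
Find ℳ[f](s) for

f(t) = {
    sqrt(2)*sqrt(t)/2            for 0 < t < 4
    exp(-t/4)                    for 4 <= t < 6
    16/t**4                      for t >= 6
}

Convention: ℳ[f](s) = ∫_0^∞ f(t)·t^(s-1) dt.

peel off the common scale on t: sqrt(t) on [0, 2); exp(-t/2) on [2, 3); t**(-4) on [3, ∞)
slice at 4, 6, transform all 3 pieces, and sum them
between 0 and 4 the integrand is sqrt(2)*sqrt(t)/2·t^(s-1)
segment 4 to 6 holds exp(-t/4); add its integral
the [6, ∞) slice contributes ∫ 16/t**4·t^(s-1) dt

2**s*(2**s*(s - 4)*(2*s + 1)*uppergamma(s, 1) - 2**s*(s - 4)*(2*s + 1)*uppergamma(s, 3/2) + 2*2**(s + 1/2)*(s - 4) - 3**s*(2*s + 1)/81)/((s - 4)*(2*s + 1))
  -1/2 < Re(s) < 4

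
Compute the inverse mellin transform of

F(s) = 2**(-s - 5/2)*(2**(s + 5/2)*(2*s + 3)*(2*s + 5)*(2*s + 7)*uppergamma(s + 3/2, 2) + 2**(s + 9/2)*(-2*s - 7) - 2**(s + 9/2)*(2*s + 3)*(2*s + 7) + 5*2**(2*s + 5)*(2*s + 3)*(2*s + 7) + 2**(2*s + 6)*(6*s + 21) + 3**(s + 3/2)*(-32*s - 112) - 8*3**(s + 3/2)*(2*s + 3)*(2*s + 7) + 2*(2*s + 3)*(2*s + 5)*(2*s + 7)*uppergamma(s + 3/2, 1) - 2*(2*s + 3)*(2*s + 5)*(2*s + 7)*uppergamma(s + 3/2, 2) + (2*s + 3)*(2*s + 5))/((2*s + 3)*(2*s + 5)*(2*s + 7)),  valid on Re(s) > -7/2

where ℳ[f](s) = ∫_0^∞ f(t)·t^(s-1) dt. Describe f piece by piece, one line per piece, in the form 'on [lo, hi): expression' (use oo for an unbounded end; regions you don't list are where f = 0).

on [0, 1/2): t**(7/2)
on [1/2, 1): t**(3/2)*exp(-2*t)
on [1, 3/2): t**(3/2)*(t + 1)
on [3/2, 2): t**(3/2)*(t + 3)
on [2, oo): t**(3/2)*exp(-t)

back out the shared t-power: t**3 on [0, 1/2); t*exp(-2*t) on [1/2, 1); t*(t + 1) on [1, 3/2); …
the shared t-power comes off first: t**2 on [0, 1/2); exp(-2*t) on [1/2, 1); t + 1 on [1, 3/2); …
cuts at 1/2, 1, 3/2, 2: linearity sums the 5 kernel integrals
∫ t**(7/2)·t^(s-1) over [0, 1/2)
the [1/2, 1) slice contributes ∫ t**(3/2)*exp(-2*t)·t^(s-1) dt
∫ over [1, 3/2) of t**(3/2)*(t + 1)·t^(s-1) joins the sum
the [3/2, 2) slice contributes ∫ t**(3/2)*(t + 3)·t^(s-1) dt
on [2, ∞): add ∫ t**(3/2)*exp(-t)·t^(s-1) dt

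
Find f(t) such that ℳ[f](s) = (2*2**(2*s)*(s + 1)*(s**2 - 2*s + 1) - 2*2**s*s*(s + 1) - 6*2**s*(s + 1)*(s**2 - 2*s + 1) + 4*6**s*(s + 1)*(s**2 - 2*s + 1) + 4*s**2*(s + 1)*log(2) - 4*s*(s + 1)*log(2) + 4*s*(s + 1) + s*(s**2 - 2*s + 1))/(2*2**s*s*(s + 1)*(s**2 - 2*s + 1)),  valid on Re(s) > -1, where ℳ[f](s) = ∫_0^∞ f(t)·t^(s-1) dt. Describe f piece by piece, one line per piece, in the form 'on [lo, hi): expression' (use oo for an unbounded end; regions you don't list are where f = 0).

on [0, 1/2): t
on [1/2, 1): log(t)/t
on [1, 2): 3
on [2, 3): 2

integrate the 4 segments split at 1/2, 1, 2, then add the results
on [0, 1/2): add ∫ t·t^(s-1) dt
the [1/2, 1) slice contributes ∫ log(t)/t·t^(s-1) dt
on [1, 2) integrate f = 3 against the kernel
∫ over [2, 3) of 2·t^(s-1) joins the sum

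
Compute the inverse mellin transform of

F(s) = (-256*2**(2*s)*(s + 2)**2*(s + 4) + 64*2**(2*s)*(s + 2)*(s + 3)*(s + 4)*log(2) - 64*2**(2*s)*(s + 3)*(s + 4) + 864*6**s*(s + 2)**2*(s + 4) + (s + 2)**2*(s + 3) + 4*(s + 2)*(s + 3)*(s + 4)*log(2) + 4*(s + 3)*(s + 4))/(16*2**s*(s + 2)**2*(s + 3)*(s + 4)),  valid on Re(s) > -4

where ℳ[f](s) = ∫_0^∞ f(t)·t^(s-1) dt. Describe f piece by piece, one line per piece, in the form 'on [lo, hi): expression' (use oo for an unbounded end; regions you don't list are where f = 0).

peel off the shared t-power: t**2 on [0, 1/2); log(t) on [1/2, 2); 2*t on [2, 3)
integrate the 3 segments split at 1/2, 2, then add the results
the [0, 1/2) slice contributes ∫ t**4·t^(s-1) dt
piece [1/2, 2): integrate t**2*log(t) against the kernel
the [2, 3) slice contributes ∫ 2*t**3·t^(s-1) dt

on [0, 1/2): t**4
on [1/2, 2): t**2*log(t)
on [2, 3): 2*t**3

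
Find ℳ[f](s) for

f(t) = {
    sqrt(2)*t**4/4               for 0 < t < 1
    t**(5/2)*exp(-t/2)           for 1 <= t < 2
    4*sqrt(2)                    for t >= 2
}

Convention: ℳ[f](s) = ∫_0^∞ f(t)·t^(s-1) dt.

back out the shared t-power: sqrt(2)*t**2/4 on [0, 1); sqrt(t)*exp(-t/2) on [1, 2); 4*sqrt(2)/t**2 on [2, ∞)
undo the shared t-power: sqrt(2)*t**(3/2)/4 on [0, 1); exp(-t/2) on [1, 2); 4*sqrt(2)/t**(5/2) on [2, ∞)
strip the common scale on t: t**(3/2) on [0, 1/2); exp(-t) on [1/2, 1); t**(-5/2) on [1, ∞)
the 3 pieces separated at 1, 2 each add one integral
∫ over [0, 1) of sqrt(2)*t**4/4·t^(s-1) joins the sum
over [1, 2), the kernel integral of t**(5/2)*exp(-t/2) enters the sum
[2, ∞) adds the kernel integral of 4*sqrt(2)

(2**(s + 9/2)*s*(s + 4)*uppergamma(s + 5/2, 1/2) - 2**(s + 9/2)*s*(s + 4)*uppergamma(s + 5/2, 1) + 2**(s + 9/2)*(-s - 4) + sqrt(2)*s)/(4*s*(s + 4))
  -4 < Re(s) < 0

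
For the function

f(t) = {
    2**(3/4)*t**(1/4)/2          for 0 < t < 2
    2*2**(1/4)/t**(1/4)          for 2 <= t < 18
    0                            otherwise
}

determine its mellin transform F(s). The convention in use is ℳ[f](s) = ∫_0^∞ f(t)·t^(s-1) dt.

back out the common scale on t: t**(1/4) on [0, 1); 2/t**(1/4) on [1, 9)
reversing the power substitution: sqrt(t) on [0, 1); 2/sqrt(t) on [1, 3)
undo the shared t-power: t**(3/2) on [0, 1); 2*sqrt(t) on [1, 3)
treat the 2 regions marked off by 2 separately and sum
for t in [0, 2): the term is ∫ 2**(3/4)*t**(1/4)/2·t^(s-1)
[2, 18) adds the kernel integral of 2*2**(1/4)/t**(1/4)

2**(s + 2)*(3**(2*s + 1/2)*(8*s + 2)/3 - 4*s - 3)/((4*s - 1)*(4*s + 1))
  Re(s) > -1/4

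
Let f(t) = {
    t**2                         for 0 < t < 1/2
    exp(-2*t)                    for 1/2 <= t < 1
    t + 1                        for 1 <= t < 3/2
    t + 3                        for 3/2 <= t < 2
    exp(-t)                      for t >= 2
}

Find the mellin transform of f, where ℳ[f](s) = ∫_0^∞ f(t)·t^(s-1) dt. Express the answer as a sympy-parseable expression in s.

(20*2**(2*s)*s*(s + 2) + 12*2**(2*s)*(s + 2) + 4*2**s*s*(s + 1)*(s + 2)*uppergamma(s, 2) - 8*2**s*s*(s + 2) - 4*2**s*(s + 2) - 8*3**s*s*(s + 2) - 8*3**s*(s + 2) + 4*s*(s + 1)*(s + 2)*uppergamma(s, 1) - 4*s*(s + 1)*(s + 2)*uppergamma(s, 2) + s*(s + 1))/(4*2**s*s*(s + 1)*(s + 2))
  Re(s) > -2

decompose at 1/2, 1, 3/2, 2; ℳ[f](s) sums the 5 pieces' integrals
over [0, 1/2), the kernel integral of t**2 enters the sum
piece [1/2, 1): integrate exp(-2*t) against the kernel
on [1, 3/2): add ∫ (t + 1)·t^(s-1) dt
segment 3/2 to 2 holds (t + 3); add its integral
over [2, ∞), the kernel integral of exp(-t) enters the sum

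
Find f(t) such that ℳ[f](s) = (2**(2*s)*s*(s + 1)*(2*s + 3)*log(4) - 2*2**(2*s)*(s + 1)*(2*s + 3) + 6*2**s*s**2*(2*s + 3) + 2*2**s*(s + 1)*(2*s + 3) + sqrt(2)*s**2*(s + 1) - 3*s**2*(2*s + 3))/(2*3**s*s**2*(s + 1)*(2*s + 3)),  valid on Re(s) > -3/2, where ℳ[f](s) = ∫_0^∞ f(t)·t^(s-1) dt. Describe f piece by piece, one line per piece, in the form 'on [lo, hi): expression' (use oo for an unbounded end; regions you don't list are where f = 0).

on [0, 1/3): 3*sqrt(6)*t**(3/2)/4
on [1/3, 2/3): 9*t/2
on [2/3, 4/3): log(3*t/2)

reversing the common scale on t: t**(3/2) on [0, 1/2); 3*t on [1/2, 1); log(t) on [1, 2)
decompose at 1/3, 2/3; ℳ[f](s) sums the 3 pieces' integrals
on [0, 1/3) integrate f = 3*sqrt(6)*t**(3/2)/4 against the kernel
piece [1/3, 2/3): integrate 9*t/2 against the kernel
on [2/3, 4/3): add ∫ log(3*t/2)·t^(s-1) dt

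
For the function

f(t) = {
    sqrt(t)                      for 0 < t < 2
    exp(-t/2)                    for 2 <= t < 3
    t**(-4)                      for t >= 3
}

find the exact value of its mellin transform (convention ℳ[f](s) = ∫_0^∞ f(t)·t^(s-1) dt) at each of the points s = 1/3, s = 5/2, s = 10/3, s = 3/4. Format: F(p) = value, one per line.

F(1/3) = -2**(1/3)*uppergamma(1/3, 3/2) + 3**(1/3)/297 + 2**(1/3)*uppergamma(1/3, 1) + 6*2**(5/6)/5
F(5/2) = -12*sqrt(3)*exp(-3/2) - 3*sqrt(2)*sqrt(pi)*erfc(sqrt(6)/2) + 2*sqrt(3)/27 + 3*sqrt(2)*sqrt(pi)*erfc(1) + 8/3 + 10*sqrt(2)*exp(-1)
F(10/3) = -8*2**(1/3)*uppergamma(10/3, 3/2) + 3**(1/3)/2 + 48*2**(5/6)/23 + 8*2**(1/3)*uppergamma(10/3, 1)
F(3/4) = -2**(3/4)*uppergamma(3/4, 3/2) + 4*3**(3/4)/1053 + 2**(3/4)*uppergamma(3/4, 1) + 8*2**(1/4)/5

integrate the 3 segments split at 2, 3, then add the results
segment [0, 2) carries sqrt(t); integrate it
∫ over [2, 3) of exp(-t/2)·t^(s-1) joins the sum
over [3, ∞), the kernel integral of t**(-4) enters the sum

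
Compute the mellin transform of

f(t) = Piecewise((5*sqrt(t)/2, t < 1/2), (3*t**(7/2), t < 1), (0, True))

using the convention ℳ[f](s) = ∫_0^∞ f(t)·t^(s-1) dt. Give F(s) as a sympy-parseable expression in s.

treat the 2 regions marked off by 1/2 separately and sum
∫ 5*sqrt(t)/2·t^(s-1) over [0, 1/2)
on [1/2, 1): add ∫ 3*t**(7/2)·t^(s-1) dt

(137*2**(1/2 - s) + 17*2**(3/2 - s)*s + 96*s + 48)/(8*(4*s**2 + 16*s + 7))
  Re(s) > -1/2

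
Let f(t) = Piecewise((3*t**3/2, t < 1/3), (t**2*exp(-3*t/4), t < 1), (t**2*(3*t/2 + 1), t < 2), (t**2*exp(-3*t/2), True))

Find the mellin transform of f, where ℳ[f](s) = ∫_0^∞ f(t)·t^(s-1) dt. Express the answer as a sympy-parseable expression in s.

remove the shared t-power first: 3*t/2 on [0, 1/3); exp(-3*t/4) on [1/3, 1); 3*t/2 + 1 on [1, 2); …
strip the common scale on t: t on [0, 1/2); exp(-t/2) on [1/2, 3/2); t + 1 on [3/2, 3); …
summing 4 kernel integrals split by 1/3, 1, 2 yields ℳ[f](s)
over [0, 1/3), the kernel integral of 3*t**3/2 enters the sum
piece [1/3, 1): integrate t**2*exp(-3*t/4) against the kernel
for t in [1, 2): the term is ∫ t**2*(3*t/2 + 1)·t^(s-1)
∫ t**2*exp(-3*t/2)·t^(s-1) over [2, ∞)

(32*2**(2*s)*(s + 2)*(s + 3)*uppergamma(s + 2, 1/4) - 32*2**(2*s)*(s + 2)*(s + 3)*uppergamma(s + 2, 3/4) + 8*2**s*(s + 2)*(s + 3)*uppergamma(s + 2, 3) - 45*3**s*(s + 2) - 18*3**s + 288*6**s*(s + 2) + 72*6**s + s + 2)/(18*3**s*(s + 2)*(s + 3))
  Re(s) > -3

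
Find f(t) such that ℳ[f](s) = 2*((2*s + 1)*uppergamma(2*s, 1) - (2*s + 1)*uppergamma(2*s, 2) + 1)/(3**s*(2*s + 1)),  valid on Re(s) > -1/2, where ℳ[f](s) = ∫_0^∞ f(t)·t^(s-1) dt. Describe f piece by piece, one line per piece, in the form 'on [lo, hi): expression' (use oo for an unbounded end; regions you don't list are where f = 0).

reversing the common scale on t: sqrt(t) on [0, 1); exp(-sqrt(t)) on [1, 4)
remove the power substitution first: t on [0, 1); exp(-t) on [1, 2)
f breaks at 1/3 into 2 integrals to sum
[0, 1/3) adds the kernel integral of sqrt(3)*sqrt(t)
∫ over [1/3, 4/3) of exp(-sqrt(3)*sqrt(t))·t^(s-1) joins the sum

on [0, 1/3): sqrt(3)*sqrt(t)
on [1/3, 4/3): exp(-sqrt(3)*sqrt(t))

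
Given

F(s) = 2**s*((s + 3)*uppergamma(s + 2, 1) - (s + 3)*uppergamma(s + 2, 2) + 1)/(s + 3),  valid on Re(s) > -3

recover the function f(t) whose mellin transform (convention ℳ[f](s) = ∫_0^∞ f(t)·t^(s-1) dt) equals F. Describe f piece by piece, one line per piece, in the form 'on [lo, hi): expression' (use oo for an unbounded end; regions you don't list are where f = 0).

on [0, 2): t**3/8
on [2, 4): t**2*exp(-t/2)/4

strip the common scale on t: t**3 on [0, 1); t**2*exp(-t) on [1, 2)
remove the shared t-power first: t on [0, 1); exp(-t) on [1, 2)
along the cuts 2, ℳ[f](s) splits into 2 integrals
piece [0, 2): integrate t**3/8 against the kernel
over [2, 4), the kernel integral of t**2*exp(-t/2)/4 enters the sum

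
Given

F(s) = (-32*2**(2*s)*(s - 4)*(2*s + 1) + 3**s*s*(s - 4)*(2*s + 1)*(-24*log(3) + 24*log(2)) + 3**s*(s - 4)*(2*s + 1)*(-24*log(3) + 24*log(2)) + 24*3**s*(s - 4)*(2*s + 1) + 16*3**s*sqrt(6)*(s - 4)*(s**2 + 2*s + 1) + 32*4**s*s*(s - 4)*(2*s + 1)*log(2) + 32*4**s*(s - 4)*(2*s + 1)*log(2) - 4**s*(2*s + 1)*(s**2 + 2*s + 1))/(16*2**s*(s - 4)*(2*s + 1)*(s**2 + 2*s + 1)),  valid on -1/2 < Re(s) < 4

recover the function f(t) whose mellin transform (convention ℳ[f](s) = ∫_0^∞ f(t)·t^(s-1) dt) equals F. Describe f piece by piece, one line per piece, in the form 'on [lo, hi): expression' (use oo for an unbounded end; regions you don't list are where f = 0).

on [0, 3/2): sqrt(t)
on [3/2, 2): t*log(t)
on [2, oo): t**(-4)

cuts at 3/2, 2: linearity sums the 3 kernel integrals
segment 0 to 3/2 holds sqrt(t); add its integral
segment 3/2 to 2 holds t*log(t); add its integral
for t in [2, ∞): the term is ∫ t**(-4)·t^(s-1)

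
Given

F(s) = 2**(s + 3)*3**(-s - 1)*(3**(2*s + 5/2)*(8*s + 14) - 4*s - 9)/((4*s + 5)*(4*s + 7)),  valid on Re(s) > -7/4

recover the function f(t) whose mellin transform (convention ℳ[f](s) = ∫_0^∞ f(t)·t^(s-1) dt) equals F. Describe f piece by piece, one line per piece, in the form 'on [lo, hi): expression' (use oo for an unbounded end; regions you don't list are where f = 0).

on [0, 2/3): 2**(1/4)*3**(3/4)*t**(7/4)/2
on [2/3, 6): 2**(3/4)*3**(1/4)*t**(5/4)

invert the shared t-power to get 2**(1/4)*3**(3/4)*t**(3/4)/2 on [0, 2/3); 2**(3/4)*3**(1/4)*t**(1/4) on [2/3, 6)
strip the common scale on t: t**(3/4) on [0, 1); 2*t**(1/4) on [1, 9)
back out the power substitution: t**(3/2) on [0, 1); 2*sqrt(t) on [1, 3)
breakpoints 2/3: one integral from each of the 2 segments
for t in [0, 2/3): the term is ∫ 2**(1/4)*3**(3/4)*t**(7/4)/2·t^(s-1)
∫ 2**(3/4)*3**(1/4)*t**(5/4)·t^(s-1) over [2/3, 6)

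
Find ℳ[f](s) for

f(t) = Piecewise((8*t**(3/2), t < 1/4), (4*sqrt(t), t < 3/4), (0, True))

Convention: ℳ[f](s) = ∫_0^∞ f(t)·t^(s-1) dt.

undo the common scale on t: 2*sqrt(2)*t**(3/2) on [0, 1/2); 2*sqrt(2)*sqrt(t) on [1/2, 3/2)
peel off the common scale on t: t**(3/2) on [0, 1); 2*sqrt(t) on [1, 3)
treat the 2 regions marked off by 1/4 separately and sum
∫ 8*t**(3/2)·t^(s-1) over [0, 1/4)
segment 1/4 to 3/4 holds 4*sqrt(t); add its integral

2*(2*3**(s + 1/2)*(2*s + 3) - 2*s - 5)/(4**s*(2*s + 1)*(2*s + 3))
  Re(s) > -3/2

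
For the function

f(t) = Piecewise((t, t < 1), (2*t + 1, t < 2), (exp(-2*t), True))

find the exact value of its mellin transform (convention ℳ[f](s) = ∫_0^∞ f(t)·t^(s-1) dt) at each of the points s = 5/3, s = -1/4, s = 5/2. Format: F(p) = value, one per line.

summing 3 kernel integrals split by 1, 2 yields ℳ[f](s)
segment [0, 1) carries t; integrate it
on [1, 2): add ∫ (2*t + 1)·t^(s-1) dt
∫ over [2, ∞) of exp(-2*t)·t^(s-1) joins the sum

F(5/3) = -39/40 + 2**(1/3)*uppergamma(5/3, 4)/4 + 21*2**(2/3)/5
F(-1/4) = 2**(1/4)*uppergamma(-1/4, 4) + 2*2**(3/4)/3 + 8/3
F(5/2) = (sqrt(2)*(105*sqrt(pi)*exp(4)*erfc(2) + 1540)/1120 + (-768 + 6912*sqrt(2))*exp(4)/1120)*exp(-4)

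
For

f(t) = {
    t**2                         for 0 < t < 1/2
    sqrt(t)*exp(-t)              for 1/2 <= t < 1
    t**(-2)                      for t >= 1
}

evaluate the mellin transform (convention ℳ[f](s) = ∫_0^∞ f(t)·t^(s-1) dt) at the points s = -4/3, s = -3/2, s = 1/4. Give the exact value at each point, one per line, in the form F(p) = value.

F(-4/3) = -uppergamma(-5/6, 1) + 3/10 + uppergamma(-5/6, 1/2) + 3*2**(1/3)/4
F(-3/2) = -expint(2, 1) + 2/7 + 2*expint(2, 1/2) + sqrt(2)
F(1/4) = -uppergamma(3/4, 1) + 2**(3/4)/18 + 4/7 + uppergamma(3/4, 1/2)

reversing the shared t-power: t**(3/2) on [0, 1/2); exp(-t) on [1/2, 1); t**(-5/2) on [1, ∞)
slice at 1/2, 1, transform all 3 pieces, and sum them
the [0, 1/2) slice contributes ∫ t**2·t^(s-1) dt
over [1/2, 1), the kernel integral of sqrt(t)*exp(-t) enters the sum
on [1, ∞): add ∫ t**(-2)·t^(s-1) dt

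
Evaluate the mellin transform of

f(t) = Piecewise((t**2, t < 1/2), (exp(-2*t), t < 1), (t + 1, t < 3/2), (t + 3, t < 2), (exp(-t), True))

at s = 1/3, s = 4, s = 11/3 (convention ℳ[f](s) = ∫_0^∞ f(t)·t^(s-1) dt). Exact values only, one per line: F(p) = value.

summing 5 kernel integrals split by 1/2, 1, 3/2, 2 yields ℳ[f](s)
piece [0, 1/2): integrate t**2 against the kernel
on [1/2, 1): add ∫ exp(-2*t)·t^(s-1) dt
∫ over [1, 3/2) of (t + 1)·t^(s-1) joins the sum
piece [3/2, 2): integrate (t + 3) against the kernel
the [2, ∞) slice contributes ∫ exp(-t)·t^(s-1) dt

F(1/3) = 2**(2/3)*(-168*3**(1/3) - 105*2**(1/3) - 28*uppergamma(1/3, 2) + 28*2**(1/3)*uppergamma(1/3, 2) + 3 + 28*uppergamma(1/3, 1) + 294*2**(2/3))/56
F(4) = exp(-1) + 285*exp(-2)/8 + 29609/1920
F(11/3) = 2**(1/3)*(-77112*3**(2/3) - 20400*2**(2/3) - 5236*uppergamma(11/3, 2) + 231 + 5236*uppergamma(11/3, 1) + 41888*2**(2/3)*uppergamma(11/3, 2) + 835584*2**(1/3))/83776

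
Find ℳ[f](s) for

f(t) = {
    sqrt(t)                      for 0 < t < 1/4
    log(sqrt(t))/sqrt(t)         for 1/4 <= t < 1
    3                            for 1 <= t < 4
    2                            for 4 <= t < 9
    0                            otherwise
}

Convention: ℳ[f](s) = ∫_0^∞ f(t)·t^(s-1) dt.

(16**s*(2*s + 1)*(4*s**2 - 4*s + 1) - 2**(2*s + 1)*s*(2*s + 1) + 2*36**s*(2*s + 1)*(4*s**2 - 4*s + 1) - 3*4**s*(2*s + 1)*(4*s**2 - 4*s + 1) + 8*s**2*(2*s + 1)*log(2) - 4*s*(2*s + 1)*log(2) + 4*s*(2*s + 1) + s*(4*s**2 - 4*s + 1))/(4**s*s*(2*s + 1)*(4*s**2 - 4*s + 1))
  Re(s) > -1/2

undo the power substitution: t on [0, 1/2); log(t)/t on [1/2, 1); 3 on [1, 2); …
f breaks at 1/4, 1, 4 into 4 integrals to sum
the [0, 1/4) slice contributes ∫ sqrt(t)·t^(s-1) dt
over [1/4, 1), the kernel integral of log(sqrt(t))/sqrt(t) enters the sum
∫ 3·t^(s-1) over [1, 4)
segment [4, 9) carries 2; integrate it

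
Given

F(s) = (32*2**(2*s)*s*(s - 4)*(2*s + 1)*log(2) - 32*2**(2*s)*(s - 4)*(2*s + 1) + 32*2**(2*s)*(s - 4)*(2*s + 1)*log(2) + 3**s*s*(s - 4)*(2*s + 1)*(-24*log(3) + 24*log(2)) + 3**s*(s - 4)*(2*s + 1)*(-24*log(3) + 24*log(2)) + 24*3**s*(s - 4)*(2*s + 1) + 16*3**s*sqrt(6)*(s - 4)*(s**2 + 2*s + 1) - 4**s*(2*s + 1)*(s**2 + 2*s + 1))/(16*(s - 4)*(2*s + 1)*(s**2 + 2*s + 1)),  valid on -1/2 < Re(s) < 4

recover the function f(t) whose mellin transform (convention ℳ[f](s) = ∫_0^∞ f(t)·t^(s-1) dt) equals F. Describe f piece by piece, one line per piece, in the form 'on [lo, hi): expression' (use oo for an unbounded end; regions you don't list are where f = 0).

remove the common scale on t first: sqrt(t) on [0, 3/2); t*log(t) on [3/2, 2); t**(-4) on [2, ∞)
integrate the 3 segments split at 3, 4, then add the results
between 0 and 3 the integrand is sqrt(2)*sqrt(t)/2·t^(s-1)
segment 3 to 4 holds t*log(t/2)/2; add its integral
segment 4 to ∞ holds 16/t**4; add its integral

on [0, 3): sqrt(2)*sqrt(t)/2
on [3, 4): t*log(t/2)/2
on [4, oo): 16/t**4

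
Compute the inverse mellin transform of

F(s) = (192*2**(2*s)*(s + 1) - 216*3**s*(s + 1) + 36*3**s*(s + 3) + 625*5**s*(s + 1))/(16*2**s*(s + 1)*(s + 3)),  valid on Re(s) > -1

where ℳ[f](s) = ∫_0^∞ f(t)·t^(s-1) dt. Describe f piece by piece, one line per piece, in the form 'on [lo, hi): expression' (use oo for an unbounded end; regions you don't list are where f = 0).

on [0, 3/2): 3*t/2
on [3/2, 2): 4*t**3
on [2, 5/2): 5*t**3/2

the 3 pieces separated at 3/2, 2 each add one integral
over [0, 3/2), the kernel integral of 3*t/2 enters the sum
piece [3/2, 2): integrate 4*t**3 against the kernel
[2, 5/2) adds the kernel integral of 5*t**3/2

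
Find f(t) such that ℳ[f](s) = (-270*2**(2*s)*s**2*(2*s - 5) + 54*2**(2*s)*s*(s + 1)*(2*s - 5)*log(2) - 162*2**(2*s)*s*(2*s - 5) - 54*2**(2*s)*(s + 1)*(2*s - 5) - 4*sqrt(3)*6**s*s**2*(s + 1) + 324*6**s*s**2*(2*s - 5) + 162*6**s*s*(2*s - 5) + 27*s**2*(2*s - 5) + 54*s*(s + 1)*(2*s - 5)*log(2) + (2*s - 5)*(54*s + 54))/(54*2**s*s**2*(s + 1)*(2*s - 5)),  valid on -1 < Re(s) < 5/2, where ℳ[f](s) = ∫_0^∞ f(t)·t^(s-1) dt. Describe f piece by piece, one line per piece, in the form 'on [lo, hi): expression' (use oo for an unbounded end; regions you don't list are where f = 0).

integrate the 4 segments split at 1/2, 2, 3, then add the results
over [0, 1/2), the kernel integral of t enters the sum
∫ log(t)·t^(s-1) over [1/2, 2)
segment 2 to 3 holds (t + 3); add its integral
on [3, ∞) integrate f = t**(-5/2) against the kernel

on [0, 1/2): t
on [1/2, 2): log(t)
on [2, 3): t + 3
on [3, oo): t**(-5/2)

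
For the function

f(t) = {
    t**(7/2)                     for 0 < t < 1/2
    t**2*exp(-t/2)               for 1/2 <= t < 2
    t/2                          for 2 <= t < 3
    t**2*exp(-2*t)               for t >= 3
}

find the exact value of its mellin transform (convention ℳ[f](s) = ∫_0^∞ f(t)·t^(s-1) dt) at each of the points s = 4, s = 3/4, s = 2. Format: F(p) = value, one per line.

F(4) = -20864*exp(-1) + sqrt(2)/1920 + 2697*exp(-6)/8 + 211/10 + 157781*exp(-1/4)/16
F(3/4) = -4*2**(3/4)*uppergamma(11/4, 1) - 537*2**(3/4)/952 + 2**(1/4)*uppergamma(11/4, 6)/8 + 6*3**(3/4)/7 + 4*2**(3/4)*uppergamma(11/4, 1/4)
F(2) = -256*exp(-1) + sqrt(2)/352 + 183*exp(-6)/8 + 19/6 + 493*exp(-1/4)/4

invert the shared t-power to get t**(5/2) on [0, 1/2); t*exp(-t/2) on [1/2, 2); 1/2 on [2, 3); …
remove the shared t-power first: t**(3/2) on [0, 1/2); exp(-t/2) on [1/2, 2); 1/(2*t) on [2, 3); …
treat the 4 regions marked off by 1/2, 2, 3 separately and sum
segment [0, 1/2) carries t**(7/2); integrate it
between 1/2 and 2 the integrand is t**2*exp(-t/2)·t^(s-1)
[2, 3) adds the kernel integral of t/2
[3, ∞) adds the kernel integral of t**2*exp(-2*t)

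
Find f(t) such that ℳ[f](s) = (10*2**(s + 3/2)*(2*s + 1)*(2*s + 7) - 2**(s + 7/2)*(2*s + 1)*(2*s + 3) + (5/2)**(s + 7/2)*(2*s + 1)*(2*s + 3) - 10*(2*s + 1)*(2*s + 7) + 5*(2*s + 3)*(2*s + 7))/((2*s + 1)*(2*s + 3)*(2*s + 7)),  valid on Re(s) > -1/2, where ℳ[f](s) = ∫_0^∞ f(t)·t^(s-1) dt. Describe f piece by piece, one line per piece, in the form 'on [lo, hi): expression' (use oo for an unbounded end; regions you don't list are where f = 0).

on [0, 1): 5*sqrt(t)/2
on [1, 2): 5*t**(3/2)
on [2, 5/2): t**(7/2)/2

cuts at 1, 2: linearity sums the 3 kernel integrals
segment [0, 1) carries 5*sqrt(t)/2; integrate it
for t in [1, 2): the term is ∫ 5*t**(3/2)·t^(s-1)
[2, 5/2) adds the kernel integral of t**(7/2)/2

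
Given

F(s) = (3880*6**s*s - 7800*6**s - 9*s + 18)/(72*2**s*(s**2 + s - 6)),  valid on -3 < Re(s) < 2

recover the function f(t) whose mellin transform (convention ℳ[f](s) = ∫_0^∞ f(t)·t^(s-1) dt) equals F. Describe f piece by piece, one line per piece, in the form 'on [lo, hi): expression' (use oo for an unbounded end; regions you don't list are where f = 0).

on [0, 1/2): t**3
on [1/2, 3): 2*t**3
on [3, oo): t**(-2)

undo the shared t-power: t on [0, 1/2); 2*t on [1/2, 3); t**(-4) on [3, ∞)
slice at 1/2, 3, transform all 3 pieces, and sum them
over [0, 1/2), the kernel integral of t**3 enters the sum
∫ 2*t**3·t^(s-1) over [1/2, 3)
over [3, ∞), the kernel integral of t**(-2) enters the sum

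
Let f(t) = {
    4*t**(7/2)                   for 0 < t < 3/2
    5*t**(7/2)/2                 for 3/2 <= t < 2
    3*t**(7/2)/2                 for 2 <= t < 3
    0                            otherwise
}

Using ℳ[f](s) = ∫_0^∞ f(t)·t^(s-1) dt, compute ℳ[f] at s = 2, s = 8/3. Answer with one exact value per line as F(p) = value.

summing 3 kernel integrals split by 3/2, 2 yields ℳ[f](s)
for t in [0, 3/2): the term is ∫ 4*t**(7/2)·t^(s-1)
for t in [3/2, 2): the term is ∫ 5*t**(7/2)/2·t^(s-1)
[2, 3) adds the kernel integral of 3*t**(7/2)/2

F(2) = 729*sqrt(6)/704 + 64*sqrt(2)/11 + 729*sqrt(3)/11
F(8/3) = 6561*2**(5/6)*3**(1/6)/4736 + 384*2**(1/6)/37 + 6561*3**(1/6)/37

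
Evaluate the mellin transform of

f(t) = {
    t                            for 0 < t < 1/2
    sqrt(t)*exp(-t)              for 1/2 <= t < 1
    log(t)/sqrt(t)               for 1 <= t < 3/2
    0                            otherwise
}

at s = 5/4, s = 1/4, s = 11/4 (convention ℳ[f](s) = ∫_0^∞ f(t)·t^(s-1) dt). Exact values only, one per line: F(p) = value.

F(5/4) = -8*2**(1/4)*3**(3/4)/9 - uppergamma(7/4, 1) + 2**(3/4)/18 + log(3**(2*2**(1/4)*3**(3/4)/3)/2**(2*2**(1/4)*3**(3/4)/3)) + uppergamma(7/4, 1/2) + 16/9
F(1/4) = -16*2**(1/4)*3**(3/4)/3 + log(2**(4*2**(1/4)*3**(3/4)/3)/3**(4*2**(1/4)*3**(3/4)/3)) - uppergamma(3/4, 1) + 2**(3/4)/5 + uppergamma(3/4, 1/2) + 16
F(11/4) = -uppergamma(13/4, 1) - 2*2**(3/4)*3**(1/4)/9 + 2**(1/4)/60 + 16/81 + log(3**(2**(3/4)*3**(1/4)/2)/2**(2**(3/4)*3**(1/4)/2)) + uppergamma(13/4, 1/2)

strip the shared t-power: sqrt(t) on [0, 1/2); exp(-t) on [1/2, 1); log(t)/t on [1, 3/2)
along the cuts 1/2, 1, ℳ[f](s) splits into 3 integrals
on [0, 1/2): add ∫ t·t^(s-1) dt
on [1/2, 1) integrate f = sqrt(t)*exp(-t) against the kernel
the [1, 3/2) slice contributes ∫ log(t)/sqrt(t)·t^(s-1) dt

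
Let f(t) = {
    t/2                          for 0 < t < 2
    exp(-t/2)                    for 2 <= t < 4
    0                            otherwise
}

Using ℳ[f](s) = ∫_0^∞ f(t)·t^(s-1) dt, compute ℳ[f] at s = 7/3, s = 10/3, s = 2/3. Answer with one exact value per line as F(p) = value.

F(7/3) = 2**(1/3)*(-4*uppergamma(7/3, 2) + 6/5 + 4*uppergamma(7/3, 1))
F(10/3) = 8*2**(1/3)*(-uppergamma(10/3, 2) + 3/13 + uppergamma(10/3, 1))
F(2/3) = 2**(2/3)*(-uppergamma(2/3, 2) + uppergamma(2/3, 1) + 3/5)

invert the common scale on t to get t on [0, 1); exp(-t) on [1, 2)
slice at 2, transform all 2 pieces, and sum them
piece [0, 2): integrate t/2 against the kernel
segment 2 to 4 holds exp(-t/2); add its integral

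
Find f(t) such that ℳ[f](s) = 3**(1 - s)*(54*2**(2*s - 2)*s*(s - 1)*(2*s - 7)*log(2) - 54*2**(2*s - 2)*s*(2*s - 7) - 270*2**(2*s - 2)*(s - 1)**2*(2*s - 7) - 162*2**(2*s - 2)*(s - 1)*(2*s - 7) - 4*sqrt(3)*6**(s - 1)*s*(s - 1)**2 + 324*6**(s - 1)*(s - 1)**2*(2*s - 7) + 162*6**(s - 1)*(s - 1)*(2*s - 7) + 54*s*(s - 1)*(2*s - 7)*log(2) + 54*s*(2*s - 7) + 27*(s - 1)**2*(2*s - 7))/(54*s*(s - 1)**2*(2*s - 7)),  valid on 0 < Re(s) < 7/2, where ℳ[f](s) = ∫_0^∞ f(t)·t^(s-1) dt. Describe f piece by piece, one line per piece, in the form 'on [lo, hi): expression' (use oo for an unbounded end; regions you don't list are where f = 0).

invert the shared t-power to get 3*t/2 on [0, 1/3); log(3*t/2) on [1/3, 4/3); 3*t/2 + 3 on [4/3, 2); …
remove the common scale on t first: t on [0, 1/2); log(t) on [1/2, 2); t + 3 on [2, 3); …
split f at 1/3, 4/3, 2: ℳ[f](s) collects 4 kernel integrals
[0, 1/3) adds the kernel integral of 3/2
on [1/3, 4/3): add ∫ log(3*t/2)/t·t^(s-1) dt
∫ (3*t/2 + 3)/t·t^(s-1) over [4/3, 2)
segment [2, ∞) carries 4*sqrt(6)/(27*t**(7/2)); integrate it

on [0, 1/3): 3/2
on [1/3, 4/3): log(3*t/2)/t
on [4/3, 2): (3*t/2 + 3)/t
on [2, oo): 4*sqrt(6)/(27*t**(7/2))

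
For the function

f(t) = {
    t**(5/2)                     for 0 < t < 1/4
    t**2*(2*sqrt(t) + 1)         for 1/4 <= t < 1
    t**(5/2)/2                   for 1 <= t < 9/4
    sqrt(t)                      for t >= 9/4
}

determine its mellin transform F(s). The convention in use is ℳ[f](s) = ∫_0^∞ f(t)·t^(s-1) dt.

strip the shared t-power: sqrt(t) on [0, 1/4); 2*sqrt(t) + 1 on [1/4, 1); sqrt(t)/2 on [1, 9/4); …
reversing the power substitution: t on [0, 1/2); 2*t + 1 on [1/2, 1); t/2 on [1, 3/2); …
breakpoints 1/4, 1, 9/4: one integral from each of the 4 segments
piece [0, 1/4): integrate t**(5/2) against the kernel
over [1/4, 1), the kernel integral of t**2*(2*sqrt(t) + 1) enters the sum
on [1, 9/4) integrate f = t**(5/2)/2 against the kernel
segment [9/4, ∞) carries sqrt(t); integrate it

(320*2**(2*s)*s**2 + 864*2**(2*s)*s + 352*2**(2*s) + 294*3**(2*s)*s**2 + 351*3**(2*s)*s - 474*3**(2*s) - 12*s**2 - 34*s - 14)/(32*2**(2*s)*(4*s**3 + 20*s**2 + 29*s + 10))
  -5/2 < Re(s) < -1/2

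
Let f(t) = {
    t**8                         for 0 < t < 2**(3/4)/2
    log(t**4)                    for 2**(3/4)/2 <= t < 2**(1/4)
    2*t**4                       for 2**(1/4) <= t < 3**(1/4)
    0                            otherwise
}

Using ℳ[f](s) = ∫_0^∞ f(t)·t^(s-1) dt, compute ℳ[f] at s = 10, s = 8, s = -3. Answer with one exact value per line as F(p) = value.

peel off the power substitution: t**4 on [0, sqrt(2)/2); log(t**2) on [sqrt(2)/2, sqrt(2)); 2*t**2 on [sqrt(2), sqrt(3))
the power substitution comes off first: t**2 on [0, 1/2); log(t) on [1/2, 2); 2*t on [2, 3)
slice at 2**(3/4)/2, 2**(1/4), transform all 3 pieces, and sum them
between 0 and 2**(3/4)/2 the integrand is t**8·t^(s-1)
∫ over [2**(3/4)/2, 2**(1/4)) of log(t**4)·t^(s-1) joins the sum
the [2**(1/4), 3**(1/4)) slice contributes ∫ 2*t**4·t^(s-1) dt

F(10) = sqrt(2)*(-130649 + 41580*log(2) + 194400*sqrt(6))/100800
F(8) = 17*log(2)/32 + 2255/768
F(-3) = 2**(3/4)*(-200*sqrt(2) - log(2**(15*sqrt(2) + 60)) + 89 + 180*6**(1/4))/180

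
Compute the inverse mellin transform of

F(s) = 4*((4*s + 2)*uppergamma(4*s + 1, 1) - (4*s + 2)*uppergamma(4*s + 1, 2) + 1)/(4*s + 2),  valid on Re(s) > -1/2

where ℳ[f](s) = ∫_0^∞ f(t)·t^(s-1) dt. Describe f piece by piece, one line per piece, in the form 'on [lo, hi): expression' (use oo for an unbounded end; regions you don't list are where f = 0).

reversing the power substitution: t on [0, 1); sqrt(t)*exp(-sqrt(t)) on [1, 4)
reversing the power substitution: t**2 on [0, 1); t*exp(-t) on [1, 2)
the shared t-power comes off first: t on [0, 1); exp(-t) on [1, 2)
breakpoints 1: one integral from each of the 2 segments
between 0 and 1 the integrand is sqrt(t)·t^(s-1)
for t in [1, 16): the term is ∫ t**(1/4)*exp(-t**(1/4))·t^(s-1)

on [0, 1): sqrt(t)
on [1, 16): t**(1/4)*exp(-t**(1/4))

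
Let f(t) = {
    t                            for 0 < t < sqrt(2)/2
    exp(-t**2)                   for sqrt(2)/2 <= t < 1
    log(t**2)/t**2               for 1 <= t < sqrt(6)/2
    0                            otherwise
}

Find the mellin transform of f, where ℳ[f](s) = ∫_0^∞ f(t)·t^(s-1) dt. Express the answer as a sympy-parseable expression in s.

the power substitution comes off first: sqrt(t) on [0, 1/2); exp(-t) on [1/2, 1); log(t)/t on [1, 3/2)
treat the 3 regions marked off by sqrt(2)/2, 1 separately and sum
∫ t·t^(s-1) over [0, sqrt(2)/2)
between sqrt(2)/2 and 1 the integrand is exp(-t**2)·t^(s-1)
on [1, sqrt(6)/2): add ∫ log(t**2)/t**2·t^(s-1) dt

(sqrt(2)/2)**s*(3*2**(s/2)*(s + 1)*(s**2 - 4*s + 4)*uppergamma(s/2, 1/2) - 3*2**(s/2)*(s + 1)*(s**2 - 4*s + 4)*uppergamma(s/2, 1) + 12*2**(s/2)*(s + 1) + 3**(s/2)*s*(s + 1)*(-4*log(2) + 4*log(3)) - 8*3**(s/2)*(s + 1) + 3**(s/2)*(s + 1)*(-8*log(3) + 8*log(2)) + 3*sqrt(2)*(s**2 - 4*s + 4))/(6*(s + 1)*(s**2 - 4*s + 4))
  Re(s) > -1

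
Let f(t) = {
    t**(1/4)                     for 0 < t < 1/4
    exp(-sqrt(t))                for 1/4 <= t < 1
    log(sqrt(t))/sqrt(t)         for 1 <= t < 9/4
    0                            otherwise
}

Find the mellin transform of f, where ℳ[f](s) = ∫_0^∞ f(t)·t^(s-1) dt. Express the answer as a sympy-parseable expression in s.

2**(1 - 2*s)*(4**s*(4*s + 1)*(4*s**2 - 4*s + 1)*uppergamma(2*s, 1/2) - 4**s*(4*s + 1)*(4*s**2 - 4*s + 1)*uppergamma(2*s, 1) + 4**s*(12*s + 3)/3 + 9**s*s*(4*s + 1)*(-4*log(2) + 4*log(3))/3 + 9**s*(-8*s - 2)/3 + 9**s*(4*s + 1)*(-2*log(3) + 2*log(2))/3 + sqrt(2)*(12*s**2 - 12*s + 3)/3)/((4*s + 1)*(4*s**2 - 4*s + 1))
  Re(s) > -1/4

undo the power substitution: sqrt(t) on [0, 1/2); exp(-t) on [1/2, 1); log(t)/t on [1, 3/2)
f breaks at 1/4, 1 into 3 integrals to sum
between 0 and 1/4 the integrand is t**(1/4)·t^(s-1)
∫ exp(-sqrt(t))·t^(s-1) over [1/4, 1)
the [1, 9/4) slice contributes ∫ log(sqrt(t))/sqrt(t)·t^(s-1) dt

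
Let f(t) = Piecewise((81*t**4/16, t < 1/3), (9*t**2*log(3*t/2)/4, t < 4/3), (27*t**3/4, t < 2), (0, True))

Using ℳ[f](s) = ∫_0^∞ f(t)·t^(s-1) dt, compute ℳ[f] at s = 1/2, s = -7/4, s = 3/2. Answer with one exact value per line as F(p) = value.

F(1/2) = sqrt(3)*(-130649 + 41580*log(2) + 194400*sqrt(6))/37800
F(-7/4) = 3**(3/4)*(-864*sqrt(2) + log(2**(180 + 180*sqrt(2))) + 216*6**(1/4) + 725)/60
F(3/2) = sqrt(3)*(-1204015 + 357588*log(2) + 2794176*sqrt(6))/349272

the common scale on t comes off first: t**4 on [0, 1/2); t**2*log(t) on [1/2, 2); 2*t**3 on [2, 3)
undo the shared t-power: t**2 on [0, 1/2); log(t) on [1/2, 2); 2*t on [2, 3)
treat the 3 regions marked off by 1/3, 4/3 separately and sum
[0, 1/3) adds the kernel integral of 81*t**4/16
for t in [1/3, 4/3): the term is ∫ 9*t**2*log(3*t/2)/4·t^(s-1)
∫ 27*t**3/4·t^(s-1) over [4/3, 2)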